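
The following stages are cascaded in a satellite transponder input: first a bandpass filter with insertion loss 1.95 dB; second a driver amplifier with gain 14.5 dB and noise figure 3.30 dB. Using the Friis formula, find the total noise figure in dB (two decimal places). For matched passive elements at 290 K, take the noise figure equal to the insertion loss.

Convert to linear (a loss of L dB is a gain of −L dB): F_i = 10^(NF_i/10), G_i = 10^(G_i,dB/10)
  Stage 1: F_1 = 10^(1.95/10) = 1.567, G_1 = 10^(−1.95/10) = 0.6383
  Stage 2: F_2 = 10^(3.30/10) = 2.138, G_2 = 10^(14.5/10) = 28.18
Friis cascade:
  F = 1.567 + (2.138 − 1)/0.6383 = 3.350
NF = 10 log₁₀(3.350) = 5.25 dB

5.25 dB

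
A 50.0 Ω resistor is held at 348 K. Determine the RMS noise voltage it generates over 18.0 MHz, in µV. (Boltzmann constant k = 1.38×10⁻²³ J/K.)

4.16 µV

V_n = √(4kTRB)
4kTRB = 4 × 1.38×10⁻²³ × 348 × 5.00×10¹ × 1.80×10⁷ = 1.73×10⁻¹¹ V²
V_n = √(1.73×10⁻¹¹) = 4.16×10⁻⁶ V = 4.16 µV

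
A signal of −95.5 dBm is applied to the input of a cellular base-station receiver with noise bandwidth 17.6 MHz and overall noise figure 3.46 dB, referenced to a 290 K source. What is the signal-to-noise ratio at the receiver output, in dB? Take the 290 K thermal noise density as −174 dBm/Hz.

Noise floor: N = −174 + 10 log₁₀(B) + NF
10 log₁₀(1.76×10⁷) = 72.46 dB
N = −174 + 72.46 + 3.46 = −98.08 dBm
SNR = P_sig − N = −95.5 − (−98.08) = 2.58 dB → 2.6 dB

2.6 dB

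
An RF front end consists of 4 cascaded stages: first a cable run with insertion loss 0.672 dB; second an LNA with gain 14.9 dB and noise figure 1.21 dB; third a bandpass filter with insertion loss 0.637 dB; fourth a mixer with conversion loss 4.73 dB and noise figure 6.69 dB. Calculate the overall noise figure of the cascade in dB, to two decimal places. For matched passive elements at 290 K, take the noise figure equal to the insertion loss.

Convert to linear (a loss of L dB is a gain of −L dB): F_i = 10^(NF_i/10), G_i = 10^(G_i,dB/10)
  Stage 1: F_1 = 10^(0.672/10) = 1.167, G_1 = 10^(−0.672/10) = 0.8566
  Stage 2: F_2 = 10^(1.21/10) = 1.321, G_2 = 10^(14.9/10) = 30.90
  Stage 3: F_3 = 10^(0.637/10) = 1.158, G_3 = 10^(−0.637/10) = 0.8636
  Stage 4: F_4 = 10^(6.69/10) = 4.667, G_4 = 10^(−4.73/10) = 0.3365
Friis cascade:
  F = 1.167 + (1.321 − 1)/0.8566 + (1.158 − 1)/26.47 + (4.667 − 1)/22.86 = 1.709
NF = 10 log₁₀(1.709) = 2.33 dB

2.33 dB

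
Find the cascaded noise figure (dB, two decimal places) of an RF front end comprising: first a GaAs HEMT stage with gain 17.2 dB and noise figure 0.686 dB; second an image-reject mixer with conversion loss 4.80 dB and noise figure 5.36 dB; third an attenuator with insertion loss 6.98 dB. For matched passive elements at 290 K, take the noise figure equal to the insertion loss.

1.60 dB

Convert to linear (a loss of L dB is a gain of −L dB): F_i = 10^(NF_i/10), G_i = 10^(G_i,dB/10)
  Stage 1: F_1 = 10^(0.686/10) = 1.171, G_1 = 10^(17.2/10) = 52.48
  Stage 2: F_2 = 10^(5.36/10) = 3.436, G_2 = 10^(−4.80/10) = 0.3311
  Stage 3: F_3 = 10^(6.98/10) = 4.989, G_3 = 10^(−6.98/10) = 0.2004
Friis cascade:
  F = 1.171 + (3.436 − 1)/52.48 + (4.989 − 1)/17.38 = 1.447
NF = 10 log₁₀(1.447) = 1.60 dB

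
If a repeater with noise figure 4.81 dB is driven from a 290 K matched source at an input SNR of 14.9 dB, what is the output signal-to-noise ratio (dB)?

By definition F = SNR_in/SNR_out, so in dB: SNR_out = SNR_in − NF
SNR_out = 14.9 − 4.81 = 10.09 dB

10.09 dB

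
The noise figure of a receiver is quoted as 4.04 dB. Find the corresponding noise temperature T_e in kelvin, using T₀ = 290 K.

F = 10^(4.04/10) = 2.53513
T_e = (F − 1)·T₀ = (2.53513 − 1) × 290 = 445 K

445 K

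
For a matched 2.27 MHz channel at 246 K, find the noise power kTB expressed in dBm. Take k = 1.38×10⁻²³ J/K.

P_n = kTB = 1.38×10⁻²³ × 246 × 2.27×10⁶ = 7.71×10⁻¹⁵ W
In dBm: 10 log₁₀(7.71×10⁻¹⁵ / 10⁻³) = −111.1 dBm

−111.1 dBm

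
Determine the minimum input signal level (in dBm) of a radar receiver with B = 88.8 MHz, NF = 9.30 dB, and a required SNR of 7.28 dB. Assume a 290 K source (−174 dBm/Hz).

−77.9 dBm

Sensitivity = −174 + 10 log₁₀(B) + NF + SNR_min
= −174 + 79.48 + 9.30 + 7.28
= −77.94 dBm → −77.9 dBm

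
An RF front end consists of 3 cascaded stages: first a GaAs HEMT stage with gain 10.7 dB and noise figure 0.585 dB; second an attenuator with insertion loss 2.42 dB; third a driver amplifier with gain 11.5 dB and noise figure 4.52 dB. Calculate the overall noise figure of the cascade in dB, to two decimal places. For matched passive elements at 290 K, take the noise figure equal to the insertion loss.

1.70 dB

Convert to linear (a loss of L dB is a gain of −L dB): F_i = 10^(NF_i/10), G_i = 10^(G_i,dB/10)
  Stage 1: F_1 = 10^(0.585/10) = 1.144, G_1 = 10^(10.7/10) = 11.75
  Stage 2: F_2 = 10^(2.42/10) = 1.746, G_2 = 10^(−2.42/10) = 0.5728
  Stage 3: F_3 = 10^(4.52/10) = 2.831, G_3 = 10^(11.5/10) = 14.13
Friis cascade:
  F = 1.144 + (1.746 − 1)/11.75 + (2.831 − 1)/6.730 = 1.480
NF = 10 log₁₀(1.480) = 1.70 dB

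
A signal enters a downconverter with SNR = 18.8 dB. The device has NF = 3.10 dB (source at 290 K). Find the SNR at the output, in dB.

15.70 dB

By definition F = SNR_in/SNR_out, so in dB: SNR_out = SNR_in − NF
SNR_out = 18.8 − 3.10 = 15.70 dB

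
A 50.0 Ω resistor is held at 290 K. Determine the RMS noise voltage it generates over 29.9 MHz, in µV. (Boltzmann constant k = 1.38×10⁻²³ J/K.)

V_n = √(4kTRB)
4kTRB = 4 × 1.38×10⁻²³ × 290 × 5.00×10¹ × 2.99×10⁷ = 2.39×10⁻¹¹ V²
V_n = √(2.39×10⁻¹¹) = 4.89×10⁻⁶ V = 4.89 µV

4.89 µV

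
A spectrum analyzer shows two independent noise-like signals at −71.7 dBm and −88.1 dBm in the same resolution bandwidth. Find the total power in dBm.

−71.6 dBm

Convert to linear, add, convert back:
P₁ = 6.76×10⁻¹¹ W, P₂ = 1.55×10⁻¹² W
P_tot = 6.92×10⁻¹¹ W → 10 log₁₀(P_tot / 10⁻³) = −71.6 dBm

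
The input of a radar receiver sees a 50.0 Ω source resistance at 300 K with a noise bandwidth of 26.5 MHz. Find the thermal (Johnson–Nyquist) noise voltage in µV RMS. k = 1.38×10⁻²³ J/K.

V_n = √(4kTRB)
4kTRB = 4 × 1.38×10⁻²³ × 300 × 5.00×10¹ × 2.65×10⁷ = 2.19×10⁻¹¹ V²
V_n = √(2.19×10⁻¹¹) = 4.68×10⁻⁶ V = 4.68 µV

4.68 µV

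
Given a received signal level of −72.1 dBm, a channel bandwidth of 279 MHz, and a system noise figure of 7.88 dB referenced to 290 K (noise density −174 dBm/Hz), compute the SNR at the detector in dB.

9.6 dB

Noise floor: N = −174 + 10 log₁₀(B) + NF
10 log₁₀(2.79×10⁸) = 84.46 dB
N = −174 + 84.46 + 7.88 = −81.66 dBm
SNR = P_sig − N = −72.1 − (−81.66) = 9.56 dB → 9.6 dB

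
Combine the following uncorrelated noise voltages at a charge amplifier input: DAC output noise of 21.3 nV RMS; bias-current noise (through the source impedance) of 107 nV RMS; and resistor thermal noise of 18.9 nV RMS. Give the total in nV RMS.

111 nV

Uncorrelated sources add in power (mean-square): V_tot = √(ΣV_i²)
V_tot = √[(2.13×10⁻⁸)² + (1.07×10⁻⁷)² + (1.89×10⁻⁸)²] = 1.11×10⁻⁷ V = 111 nV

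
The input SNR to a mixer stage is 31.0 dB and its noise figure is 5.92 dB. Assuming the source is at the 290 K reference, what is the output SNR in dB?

25.08 dB

By definition F = SNR_in/SNR_out, so in dB: SNR_out = SNR_in − NF
SNR_out = 31.0 − 5.92 = 25.08 dB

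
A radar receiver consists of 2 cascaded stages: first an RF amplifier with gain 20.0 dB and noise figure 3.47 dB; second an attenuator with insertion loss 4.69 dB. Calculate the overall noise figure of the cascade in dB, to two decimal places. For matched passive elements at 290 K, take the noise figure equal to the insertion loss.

3.51 dB

Convert to linear (a loss of L dB is a gain of −L dB): F_i = 10^(NF_i/10), G_i = 10^(G_i,dB/10)
  Stage 1: F_1 = 10^(3.47/10) = 2.223, G_1 = 10^(20.0/10) = 100.0
  Stage 2: F_2 = 10^(4.69/10) = 2.944, G_2 = 10^(−4.69/10) = 0.3396
Friis cascade:
  F = 2.223 + (2.944 − 1)/100.0 = 2.243
NF = 10 log₁₀(2.243) = 3.51 dB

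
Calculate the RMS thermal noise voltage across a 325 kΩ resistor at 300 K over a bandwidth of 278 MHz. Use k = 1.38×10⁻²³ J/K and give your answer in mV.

V_n = √(4kTRB)
4kTRB = 4 × 1.38×10⁻²³ × 300 × 3.25×10⁵ × 2.78×10⁸ = 1.50×10⁻⁶ V²
V_n = √(1.50×10⁻⁶) = 1.22×10⁻³ V = 1.22 mV

1.22 mV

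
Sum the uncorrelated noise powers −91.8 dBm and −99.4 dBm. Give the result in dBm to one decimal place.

Convert to linear, add, convert back:
P₁ = 6.61×10⁻¹³ W, P₂ = 1.15×10⁻¹³ W
P_tot = 7.76×10⁻¹³ W → 10 log₁₀(P_tot / 10⁻³) = −91.1 dBm

−91.1 dBm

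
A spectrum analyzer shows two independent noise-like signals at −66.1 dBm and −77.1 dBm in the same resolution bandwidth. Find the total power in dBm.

Convert to linear, add, convert back:
P₁ = 2.45×10⁻¹⁰ W, P₂ = 1.95×10⁻¹¹ W
P_tot = 2.65×10⁻¹⁰ W → 10 log₁₀(P_tot / 10⁻³) = −65.8 dBm

−65.8 dBm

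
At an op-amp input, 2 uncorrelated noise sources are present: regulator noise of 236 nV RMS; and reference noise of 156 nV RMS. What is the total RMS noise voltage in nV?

283 nV

Uncorrelated sources add in power (mean-square): V_tot = √(ΣV_i²)
V_tot = √[(2.36×10⁻⁷)² + (1.56×10⁻⁷)²] = 2.83×10⁻⁷ V = 283 nV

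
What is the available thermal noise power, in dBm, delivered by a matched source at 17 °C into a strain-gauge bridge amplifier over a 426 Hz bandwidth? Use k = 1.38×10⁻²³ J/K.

−147.7 dBm

T = 17 °C + 273.15 = 290.15 K
P_n = kTB = 1.38×10⁻²³ × 290.15 × 4.26×10² = 1.71×10⁻¹⁸ W
In dBm: 10 log₁₀(1.71×10⁻¹⁸ / 10⁻³) = −147.7 dBm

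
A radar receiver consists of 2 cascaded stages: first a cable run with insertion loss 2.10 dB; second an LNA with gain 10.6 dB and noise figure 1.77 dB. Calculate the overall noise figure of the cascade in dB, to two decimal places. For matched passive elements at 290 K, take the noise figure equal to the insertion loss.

3.87 dB

Convert to linear (a loss of L dB is a gain of −L dB): F_i = 10^(NF_i/10), G_i = 10^(G_i,dB/10)
  Stage 1: F_1 = 10^(2.10/10) = 1.622, G_1 = 10^(−2.10/10) = 0.6166
  Stage 2: F_2 = 10^(1.77/10) = 1.503, G_2 = 10^(10.6/10) = 11.48
Friis cascade:
  F = 1.622 + (1.503 − 1)/0.6166 = 2.438
NF = 10 log₁₀(2.438) = 3.87 dB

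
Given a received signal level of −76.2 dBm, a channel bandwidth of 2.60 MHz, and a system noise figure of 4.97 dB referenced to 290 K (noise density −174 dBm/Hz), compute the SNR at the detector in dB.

Noise floor: N = −174 + 10 log₁₀(B) + NF
10 log₁₀(2.60×10⁶) = 64.15 dB
N = −174 + 64.15 + 4.97 = −104.88 dBm
SNR = P_sig − N = −76.2 − (−104.88) = 28.68 dB → 28.7 dB

28.7 dB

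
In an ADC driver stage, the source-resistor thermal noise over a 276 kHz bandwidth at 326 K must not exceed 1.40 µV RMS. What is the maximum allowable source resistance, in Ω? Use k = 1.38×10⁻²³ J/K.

395 Ω

Johnson–Nyquist: V_n = √(4kTRB) ⇒ R = V_n² / (4kTB)
4kTB = 4 × 1.38×10⁻²³ × 326 × 2.76×10⁵ = 4.97×10⁻¹⁵
R = (1.40×10⁻⁶)² / 4.97×10⁻¹⁵ = 3.95×10² Ω = 395 Ω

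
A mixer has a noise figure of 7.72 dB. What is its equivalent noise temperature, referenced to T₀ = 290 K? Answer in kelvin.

F = 10^(7.72/10) = 5.91562
T_e = (F − 1)·T₀ = (5.91562 − 1) × 290 = 1426 K

1426 K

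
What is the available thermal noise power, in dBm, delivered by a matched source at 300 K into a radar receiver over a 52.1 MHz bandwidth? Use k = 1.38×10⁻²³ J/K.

−96.7 dBm

P_n = kTB = 1.38×10⁻²³ × 300 × 5.21×10⁷ = 2.16×10⁻¹³ W
In dBm: 10 log₁₀(2.16×10⁻¹³ / 10⁻³) = −96.7 dBm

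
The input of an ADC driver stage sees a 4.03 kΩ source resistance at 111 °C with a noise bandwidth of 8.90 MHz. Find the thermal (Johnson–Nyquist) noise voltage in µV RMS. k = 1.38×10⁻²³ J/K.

27.6 µV

T = 111 °C + 273.15 = 384.15 K
V_n = √(4kTRB)
4kTRB = 4 × 1.38×10⁻²³ × 384.15 × 4.03×10³ × 8.90×10⁶ = 7.61×10⁻¹⁰ V²
V_n = √(7.61×10⁻¹⁰) = 2.76×10⁻⁵ V = 27.6 µV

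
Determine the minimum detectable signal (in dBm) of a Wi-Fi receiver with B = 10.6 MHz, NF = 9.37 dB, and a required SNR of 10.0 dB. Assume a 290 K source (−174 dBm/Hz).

−84.4 dBm

Sensitivity = −174 + 10 log₁₀(B) + NF + SNR_min
= −174 + 70.25 + 9.37 + 10.0
= −84.38 dBm → −84.4 dBm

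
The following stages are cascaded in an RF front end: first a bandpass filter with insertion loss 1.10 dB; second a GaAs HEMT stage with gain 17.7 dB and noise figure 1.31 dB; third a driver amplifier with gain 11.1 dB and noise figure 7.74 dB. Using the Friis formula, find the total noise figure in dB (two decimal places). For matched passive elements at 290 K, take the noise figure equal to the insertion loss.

Convert to linear (a loss of L dB is a gain of −L dB): F_i = 10^(NF_i/10), G_i = 10^(G_i,dB/10)
  Stage 1: F_1 = 10^(1.10/10) = 1.288, G_1 = 10^(−1.10/10) = 0.7762
  Stage 2: F_2 = 10^(1.31/10) = 1.352, G_2 = 10^(17.7/10) = 58.88
  Stage 3: F_3 = 10^(7.74/10) = 5.943, G_3 = 10^(11.1/10) = 12.88
Friis cascade:
  F = 1.288 + (1.352 − 1)/0.7762 + (5.943 − 1)/45.71 = 1.850
NF = 10 log₁₀(1.850) = 2.67 dB

2.67 dB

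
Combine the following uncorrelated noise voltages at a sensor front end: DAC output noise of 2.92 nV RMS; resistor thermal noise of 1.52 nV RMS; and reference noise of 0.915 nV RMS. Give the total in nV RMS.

3.42 nV

Uncorrelated sources add in power (mean-square): V_tot = √(ΣV_i²)
V_tot = √[(2.92×10⁻⁹)² + (1.52×10⁻⁹)² + (9.15×10⁻¹⁰)²] = 3.42×10⁻⁹ V = 3.42 nV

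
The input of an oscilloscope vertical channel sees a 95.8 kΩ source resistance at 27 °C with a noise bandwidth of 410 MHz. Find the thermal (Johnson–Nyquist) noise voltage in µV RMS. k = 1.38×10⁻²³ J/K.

T = 27 °C + 273.15 = 300.15 K
V_n = √(4kTRB)
4kTRB = 4 × 1.38×10⁻²³ × 300.15 × 9.58×10⁴ × 4.10×10⁸ = 6.51×10⁻⁷ V²
V_n = √(6.51×10⁻⁷) = 8.07×10⁻⁴ V = 807 µV

807 µV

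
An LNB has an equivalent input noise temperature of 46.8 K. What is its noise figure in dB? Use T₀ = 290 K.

F = 1 + T_e/T₀ = 1 + 46.8/290 = 1.16138
NF = 10 log₁₀(1.16138) = 0.650 dB

0.650 dB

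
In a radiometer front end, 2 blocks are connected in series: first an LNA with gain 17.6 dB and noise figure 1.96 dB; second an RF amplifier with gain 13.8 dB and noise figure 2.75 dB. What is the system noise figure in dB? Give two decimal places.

2.00 dB

Convert to linear (a loss of L dB is a gain of −L dB): F_i = 10^(NF_i/10), G_i = 10^(G_i,dB/10)
  Stage 1: F_1 = 10^(1.96/10) = 1.570, G_1 = 10^(17.6/10) = 57.54
  Stage 2: F_2 = 10^(2.75/10) = 1.884, G_2 = 10^(13.8/10) = 23.99
Friis cascade:
  F = 1.570 + (1.884 − 1)/57.54 = 1.586
NF = 10 log₁₀(1.586) = 2.00 dB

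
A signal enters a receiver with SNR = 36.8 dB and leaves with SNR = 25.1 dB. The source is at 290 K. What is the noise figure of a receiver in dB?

NF (dB) = SNR_in(dB) − SNR_out(dB) when the source is at T₀
NF = 36.8 − 25.1 = 11.7 dB

11.7 dB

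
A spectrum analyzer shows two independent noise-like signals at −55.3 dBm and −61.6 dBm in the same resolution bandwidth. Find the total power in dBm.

−54.4 dBm

Convert to linear, add, convert back:
P₁ = 2.95×10⁻⁹ W, P₂ = 6.92×10⁻¹⁰ W
P_tot = 3.64×10⁻⁹ W → 10 log₁₀(P_tot / 10⁻³) = −54.4 dBm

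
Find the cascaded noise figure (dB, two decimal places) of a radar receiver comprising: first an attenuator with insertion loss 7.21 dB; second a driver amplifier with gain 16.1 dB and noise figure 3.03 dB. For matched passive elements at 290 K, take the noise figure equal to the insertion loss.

10.24 dB

Convert to linear (a loss of L dB is a gain of −L dB): F_i = 10^(NF_i/10), G_i = 10^(G_i,dB/10)
  Stage 1: F_1 = 10^(7.21/10) = 5.260, G_1 = 10^(−7.21/10) = 0.1901
  Stage 2: F_2 = 10^(3.03/10) = 2.009, G_2 = 10^(16.1/10) = 40.74
Friis cascade:
  F = 5.260 + (2.009 − 1)/0.1901 = 10.57
NF = 10 log₁₀(10.57) = 10.24 dB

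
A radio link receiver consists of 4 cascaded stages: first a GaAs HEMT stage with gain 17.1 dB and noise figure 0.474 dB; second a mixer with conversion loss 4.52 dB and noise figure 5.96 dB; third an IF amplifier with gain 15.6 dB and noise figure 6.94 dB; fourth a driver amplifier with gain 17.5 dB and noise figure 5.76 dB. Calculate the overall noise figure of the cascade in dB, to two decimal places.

Convert to linear (a loss of L dB is a gain of −L dB): F_i = 10^(NF_i/10), G_i = 10^(G_i,dB/10)
  Stage 1: F_1 = 10^(0.474/10) = 1.115, G_1 = 10^(17.1/10) = 51.29
  Stage 2: F_2 = 10^(5.96/10) = 3.945, G_2 = 10^(−4.52/10) = 0.3532
  Stage 3: F_3 = 10^(6.94/10) = 4.943, G_3 = 10^(15.6/10) = 36.31
  Stage 4: F_4 = 10^(5.76/10) = 3.767, G_4 = 10^(17.5/10) = 56.23
Friis cascade:
  F = 1.115 + (3.945 − 1)/51.29 + (4.943 − 1)/18.11 + (3.767 − 1)/657.7 = 1.395
NF = 10 log₁₀(1.395) = 1.44 dB

1.44 dB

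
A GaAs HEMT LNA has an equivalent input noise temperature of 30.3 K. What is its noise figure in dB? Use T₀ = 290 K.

F = 1 + T_e/T₀ = 1 + 30.3/290 = 1.10448
NF = 10 log₁₀(1.10448) = 0.432 dB

0.432 dB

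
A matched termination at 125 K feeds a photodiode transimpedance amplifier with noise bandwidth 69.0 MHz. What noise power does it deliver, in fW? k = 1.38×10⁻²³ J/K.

119 fW

P_n = kTB = 1.38×10⁻²³ × 125 × 6.90×10⁷ = 1.19×10⁻¹³ W = 119 fW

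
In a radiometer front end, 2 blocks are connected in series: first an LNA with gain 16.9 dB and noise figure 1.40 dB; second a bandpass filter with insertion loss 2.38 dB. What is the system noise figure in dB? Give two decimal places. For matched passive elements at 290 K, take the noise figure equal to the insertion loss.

1.45 dB

Convert to linear (a loss of L dB is a gain of −L dB): F_i = 10^(NF_i/10), G_i = 10^(G_i,dB/10)
  Stage 1: F_1 = 10^(1.40/10) = 1.380, G_1 = 10^(16.9/10) = 48.98
  Stage 2: F_2 = 10^(2.38/10) = 1.730, G_2 = 10^(−2.38/10) = 0.5781
Friis cascade:
  F = 1.380 + (1.730 − 1)/48.98 = 1.395
NF = 10 log₁₀(1.395) = 1.45 dB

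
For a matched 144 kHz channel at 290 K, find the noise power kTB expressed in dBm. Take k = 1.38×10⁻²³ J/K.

P_n = kTB = 1.38×10⁻²³ × 290 × 1.44×10⁵ = 5.76×10⁻¹⁶ W
In dBm: 10 log₁₀(5.76×10⁻¹⁶ / 10⁻³) = −122.4 dBm

−122.4 dBm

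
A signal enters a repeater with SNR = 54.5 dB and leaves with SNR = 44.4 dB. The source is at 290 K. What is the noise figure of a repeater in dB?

NF (dB) = SNR_in(dB) − SNR_out(dB) when the source is at T₀
NF = 54.5 − 44.4 = 10.1 dB

10.1 dB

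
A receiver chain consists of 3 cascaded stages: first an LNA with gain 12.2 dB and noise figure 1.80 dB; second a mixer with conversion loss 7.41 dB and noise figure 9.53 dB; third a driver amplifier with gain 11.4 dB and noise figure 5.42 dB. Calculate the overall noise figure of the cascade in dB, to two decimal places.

Convert to linear (a loss of L dB is a gain of −L dB): F_i = 10^(NF_i/10), G_i = 10^(G_i,dB/10)
  Stage 1: F_1 = 10^(1.80/10) = 1.514, G_1 = 10^(12.2/10) = 16.60
  Stage 2: F_2 = 10^(9.53/10) = 8.974, G_2 = 10^(−7.41/10) = 0.1816
  Stage 3: F_3 = 10^(5.42/10) = 3.483, G_3 = 10^(11.4/10) = 13.80
Friis cascade:
  F = 1.514 + (8.974 − 1)/16.60 + (3.483 − 1)/3.013 = 2.818
NF = 10 log₁₀(2.818) = 4.50 dB

4.50 dB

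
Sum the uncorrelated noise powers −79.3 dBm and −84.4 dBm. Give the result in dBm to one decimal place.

Convert to linear, add, convert back:
P₁ = 1.17×10⁻¹¹ W, P₂ = 3.63×10⁻¹² W
P_tot = 1.54×10⁻¹¹ W → 10 log₁₀(P_tot / 10⁻³) = −78.1 dBm

−78.1 dBm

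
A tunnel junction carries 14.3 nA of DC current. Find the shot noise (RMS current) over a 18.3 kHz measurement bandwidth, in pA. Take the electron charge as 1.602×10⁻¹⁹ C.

I_n = √(2qI·B)
2qI·B = 2 × 1.602×10⁻¹⁹ × 1.43×10⁻⁸ × 1.83×10⁴ = 8.38×10⁻²³ A²
I_n = √(8.38×10⁻²³) = 9.16×10⁻¹² A = 9.16 pA

9.16 pA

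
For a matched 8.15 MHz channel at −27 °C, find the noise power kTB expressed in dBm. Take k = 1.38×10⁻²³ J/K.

−105.6 dBm

T = −27 °C + 273.15 = 246.15 K
P_n = kTB = 1.38×10⁻²³ × 246.15 × 8.15×10⁶ = 2.77×10⁻¹⁴ W
In dBm: 10 log₁₀(2.77×10⁻¹⁴ / 10⁻³) = −105.6 dBm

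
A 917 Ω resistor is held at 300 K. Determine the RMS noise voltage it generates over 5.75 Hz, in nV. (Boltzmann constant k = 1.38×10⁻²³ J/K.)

9.34 nV

V_n = √(4kTRB)
4kTRB = 4 × 1.38×10⁻²³ × 300 × 9.17×10² × 5.75×10⁰ = 8.73×10⁻¹⁷ V²
V_n = √(8.73×10⁻¹⁷) = 9.34×10⁻⁹ V = 9.34 nV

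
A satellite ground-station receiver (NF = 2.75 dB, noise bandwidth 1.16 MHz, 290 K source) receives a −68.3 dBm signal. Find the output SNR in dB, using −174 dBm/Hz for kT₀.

42.3 dB

Noise floor: N = −174 + 10 log₁₀(B) + NF
10 log₁₀(1.16×10⁶) = 60.64 dB
N = −174 + 60.64 + 2.75 = −110.61 dBm
SNR = P_sig − N = −68.3 − (−110.61) = 42.31 dB → 42.3 dB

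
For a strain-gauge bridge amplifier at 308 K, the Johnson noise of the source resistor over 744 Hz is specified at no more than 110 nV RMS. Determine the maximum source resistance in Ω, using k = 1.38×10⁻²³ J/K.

Johnson–Nyquist: V_n = √(4kTRB) ⇒ R = V_n² / (4kTB)
4kTB = 4 × 1.38×10⁻²³ × 308 × 7.44×10² = 1.26×10⁻¹⁷
R = (1.10×10⁻⁷)² / 1.26×10⁻¹⁷ = 9.57×10² Ω = 957 Ω

957 Ω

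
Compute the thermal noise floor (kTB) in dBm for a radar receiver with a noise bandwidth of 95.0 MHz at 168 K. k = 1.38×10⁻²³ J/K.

−96.6 dBm

P_n = kTB = 1.38×10⁻²³ × 168 × 9.50×10⁷ = 2.20×10⁻¹³ W
In dBm: 10 log₁₀(2.20×10⁻¹³ / 10⁻³) = −96.6 dBm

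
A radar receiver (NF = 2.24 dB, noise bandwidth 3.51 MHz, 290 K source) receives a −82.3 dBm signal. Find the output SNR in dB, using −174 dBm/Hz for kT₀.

Noise floor: N = −174 + 10 log₁₀(B) + NF
10 log₁₀(3.51×10⁶) = 65.45 dB
N = −174 + 65.45 + 2.24 = −106.31 dBm
SNR = P_sig − N = −82.3 − (−106.31) = 24.01 dB → 24.0 dB

24.0 dB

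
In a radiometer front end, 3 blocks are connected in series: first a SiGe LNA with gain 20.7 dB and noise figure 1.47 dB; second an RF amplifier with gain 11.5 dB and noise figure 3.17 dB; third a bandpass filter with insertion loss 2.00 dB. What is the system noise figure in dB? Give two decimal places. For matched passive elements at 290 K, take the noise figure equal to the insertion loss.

Convert to linear (a loss of L dB is a gain of −L dB): F_i = 10^(NF_i/10), G_i = 10^(G_i,dB/10)
  Stage 1: F_1 = 10^(1.47/10) = 1.403, G_1 = 10^(20.7/10) = 117.5
  Stage 2: F_2 = 10^(3.17/10) = 2.075, G_2 = 10^(11.5/10) = 14.13
  Stage 3: F_3 = 10^(2.00/10) = 1.585, G_3 = 10^(−2.00/10) = 0.6310
Friis cascade:
  F = 1.403 + (2.075 − 1)/117.5 + (1.585 − 1)/1660 = 1.412
NF = 10 log₁₀(1.412) = 1.50 dB

1.50 dB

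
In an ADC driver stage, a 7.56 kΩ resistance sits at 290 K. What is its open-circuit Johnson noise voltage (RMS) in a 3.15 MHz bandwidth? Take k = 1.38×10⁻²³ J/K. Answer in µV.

19.5 µV

V_n = √(4kTRB)
4kTRB = 4 × 1.38×10⁻²³ × 290 × 7.56×10³ × 3.15×10⁶ = 3.81×10⁻¹⁰ V²
V_n = √(3.81×10⁻¹⁰) = 1.95×10⁻⁵ V = 19.5 µV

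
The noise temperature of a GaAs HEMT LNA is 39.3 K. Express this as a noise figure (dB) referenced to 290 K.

0.552 dB

F = 1 + T_e/T₀ = 1 + 39.3/290 = 1.13552
NF = 10 log₁₀(1.13552) = 0.552 dB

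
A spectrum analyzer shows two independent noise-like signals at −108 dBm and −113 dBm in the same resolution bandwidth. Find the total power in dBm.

−106.8 dBm

Convert to linear, add, convert back:
P₁ = 1.58×10⁻¹⁴ W, P₂ = 5.01×10⁻¹⁵ W
P_tot = 2.09×10⁻¹⁴ W → 10 log₁₀(P_tot / 10⁻³) = −106.8 dBm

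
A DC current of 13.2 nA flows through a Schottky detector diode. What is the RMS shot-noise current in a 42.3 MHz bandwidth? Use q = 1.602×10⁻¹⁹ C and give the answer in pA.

423 pA

I_n = √(2qI·B)
2qI·B = 2 × 1.602×10⁻¹⁹ × 1.32×10⁻⁸ × 4.23×10⁷ = 1.79×10⁻¹⁹ A²
I_n = √(1.79×10⁻¹⁹) = 4.23×10⁻¹⁰ A = 423 pA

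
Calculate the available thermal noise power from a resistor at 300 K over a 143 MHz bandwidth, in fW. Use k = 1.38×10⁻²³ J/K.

592 fW

P_n = kTB = 1.38×10⁻²³ × 300 × 1.43×10⁸ = 5.92×10⁻¹³ W = 592 fW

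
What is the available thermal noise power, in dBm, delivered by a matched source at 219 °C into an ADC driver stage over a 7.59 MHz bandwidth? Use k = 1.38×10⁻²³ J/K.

−102.9 dBm

T = 219 °C + 273.15 = 492.15 K
P_n = kTB = 1.38×10⁻²³ × 492.15 × 7.59×10⁶ = 5.15×10⁻¹⁴ W
In dBm: 10 log₁₀(5.15×10⁻¹⁴ / 10⁻³) = −102.9 dBm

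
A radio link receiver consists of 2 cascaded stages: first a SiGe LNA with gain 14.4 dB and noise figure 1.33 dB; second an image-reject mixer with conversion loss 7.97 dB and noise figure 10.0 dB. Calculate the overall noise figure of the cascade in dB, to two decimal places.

Convert to linear (a loss of L dB is a gain of −L dB): F_i = 10^(NF_i/10), G_i = 10^(G_i,dB/10)
  Stage 1: F_1 = 10^(1.33/10) = 1.358, G_1 = 10^(14.4/10) = 27.54
  Stage 2: F_2 = 10^(10.0/10) = 10.00, G_2 = 10^(−7.97/10) = 0.1596
Friis cascade:
  F = 1.358 + (10.00 − 1)/27.54 = 1.685
NF = 10 log₁₀(1.685) = 2.27 dB

2.27 dB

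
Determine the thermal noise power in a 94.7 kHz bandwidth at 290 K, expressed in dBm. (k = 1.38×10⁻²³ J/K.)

P_n = kTB = 1.38×10⁻²³ × 290 × 9.47×10⁴ = 3.79×10⁻¹⁶ W
In dBm: 10 log₁₀(3.79×10⁻¹⁶ / 10⁻³) = −124.2 dBm

−124.2 dBm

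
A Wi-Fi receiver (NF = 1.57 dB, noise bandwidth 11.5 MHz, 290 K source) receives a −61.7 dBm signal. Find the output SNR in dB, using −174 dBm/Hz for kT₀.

40.1 dB

Noise floor: N = −174 + 10 log₁₀(B) + NF
10 log₁₀(1.15×10⁷) = 70.61 dB
N = −174 + 70.61 + 1.57 = −101.82 dBm
SNR = P_sig − N = −61.7 − (−101.82) = 40.12 dB → 40.1 dB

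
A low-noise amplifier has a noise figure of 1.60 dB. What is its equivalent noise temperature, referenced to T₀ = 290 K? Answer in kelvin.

129 K

F = 10^(1.60/10) = 1.44544
T_e = (F − 1)·T₀ = (1.44544 − 1) × 290 = 129 K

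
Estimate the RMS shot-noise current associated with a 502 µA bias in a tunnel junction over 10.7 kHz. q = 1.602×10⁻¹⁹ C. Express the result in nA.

I_n = √(2qI·B)
2qI·B = 2 × 1.602×10⁻¹⁹ × 5.02×10⁻⁴ × 1.07×10⁴ = 1.72×10⁻¹⁸ A²
I_n = √(1.72×10⁻¹⁸) = 1.31×10⁻⁹ A = 1.31 nA

1.31 nA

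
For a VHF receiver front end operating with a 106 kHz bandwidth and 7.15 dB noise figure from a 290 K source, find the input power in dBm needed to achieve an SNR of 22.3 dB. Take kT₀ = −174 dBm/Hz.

−94.3 dBm

Sensitivity = −174 + 10 log₁₀(B) + NF + SNR_min
= −174 + 50.25 + 7.15 + 22.3
= −94.30 dBm → −94.3 dBm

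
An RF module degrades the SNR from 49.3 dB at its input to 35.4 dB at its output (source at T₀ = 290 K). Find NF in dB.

13.9 dB

NF (dB) = SNR_in(dB) − SNR_out(dB) when the source is at T₀
NF = 49.3 − 35.4 = 13.9 dB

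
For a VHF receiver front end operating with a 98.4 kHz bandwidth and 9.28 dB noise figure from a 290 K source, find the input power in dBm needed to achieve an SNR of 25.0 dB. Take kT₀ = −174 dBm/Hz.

Sensitivity = −174 + 10 log₁₀(B) + NF + SNR_min
= −174 + 49.93 + 9.28 + 25.0
= −89.79 dBm → −89.8 dBm

−89.8 dBm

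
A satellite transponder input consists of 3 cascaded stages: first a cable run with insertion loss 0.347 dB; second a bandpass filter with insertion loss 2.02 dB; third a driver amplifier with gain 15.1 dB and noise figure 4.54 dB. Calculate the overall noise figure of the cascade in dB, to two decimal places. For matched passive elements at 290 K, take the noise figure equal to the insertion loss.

Convert to linear (a loss of L dB is a gain of −L dB): F_i = 10^(NF_i/10), G_i = 10^(G_i,dB/10)
  Stage 1: F_1 = 10^(0.347/10) = 1.083, G_1 = 10^(−0.347/10) = 0.9232
  Stage 2: F_2 = 10^(2.02/10) = 1.592, G_2 = 10^(−2.02/10) = 0.6281
  Stage 3: F_3 = 10^(4.54/10) = 2.844, G_3 = 10^(15.1/10) = 32.36
Friis cascade:
  F = 1.083 + (1.592 − 1)/0.9232 + (2.844 − 1)/0.5798 = 4.906
NF = 10 log₁₀(4.906) = 6.91 dB

6.91 dB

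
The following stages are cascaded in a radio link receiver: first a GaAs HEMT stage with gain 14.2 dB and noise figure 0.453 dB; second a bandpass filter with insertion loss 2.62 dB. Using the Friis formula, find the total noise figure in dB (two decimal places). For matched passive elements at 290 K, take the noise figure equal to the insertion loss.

0.57 dB

Convert to linear (a loss of L dB is a gain of −L dB): F_i = 10^(NF_i/10), G_i = 10^(G_i,dB/10)
  Stage 1: F_1 = 10^(0.453/10) = 1.110, G_1 = 10^(14.2/10) = 26.30
  Stage 2: F_2 = 10^(2.62/10) = 1.828, G_2 = 10^(−2.62/10) = 0.5470
Friis cascade:
  F = 1.110 + (1.828 − 1)/26.30 = 1.141
NF = 10 log₁₀(1.141) = 0.57 dB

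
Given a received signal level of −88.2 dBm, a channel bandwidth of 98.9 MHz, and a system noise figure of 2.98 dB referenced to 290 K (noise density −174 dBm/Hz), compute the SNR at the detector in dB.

Noise floor: N = −174 + 10 log₁₀(B) + NF
10 log₁₀(9.89×10⁷) = 79.95 dB
N = −174 + 79.95 + 2.98 = −91.07 dBm
SNR = P_sig − N = −88.2 − (−91.07) = 2.87 dB → 2.9 dB

2.9 dB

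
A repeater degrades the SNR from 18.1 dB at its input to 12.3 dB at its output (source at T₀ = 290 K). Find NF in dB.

5.8 dB

NF (dB) = SNR_in(dB) − SNR_out(dB) when the source is at T₀
NF = 18.1 − 12.3 = 5.8 dB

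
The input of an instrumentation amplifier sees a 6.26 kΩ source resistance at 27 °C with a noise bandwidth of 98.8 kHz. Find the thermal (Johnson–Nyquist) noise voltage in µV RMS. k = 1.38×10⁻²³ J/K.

3.20 µV

T = 27 °C + 273.15 = 300.15 K
V_n = √(4kTRB)
4kTRB = 4 × 1.38×10⁻²³ × 300.15 × 6.26×10³ × 9.88×10⁴ = 1.02×10⁻¹¹ V²
V_n = √(1.02×10⁻¹¹) = 3.20×10⁻⁶ V = 3.20 µV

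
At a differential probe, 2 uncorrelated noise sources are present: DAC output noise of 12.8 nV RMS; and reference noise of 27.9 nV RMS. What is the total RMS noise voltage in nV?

Uncorrelated sources add in power (mean-square): V_tot = √(ΣV_i²)
V_tot = √[(1.28×10⁻⁸)² + (2.79×10⁻⁸)²] = 3.07×10⁻⁸ V = 30.7 nV

30.7 nV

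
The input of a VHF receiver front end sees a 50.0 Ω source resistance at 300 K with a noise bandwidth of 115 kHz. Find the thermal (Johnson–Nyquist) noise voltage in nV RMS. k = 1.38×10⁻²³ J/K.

309 nV

V_n = √(4kTRB)
4kTRB = 4 × 1.38×10⁻²³ × 300 × 5.00×10¹ × 1.15×10⁵ = 9.52×10⁻¹⁴ V²
V_n = √(9.52×10⁻¹⁴) = 3.09×10⁻⁷ V = 309 nV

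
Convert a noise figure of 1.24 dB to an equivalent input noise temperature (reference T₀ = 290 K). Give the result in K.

95.8 K

F = 10^(1.24/10) = 1.33045
T_e = (F − 1)·T₀ = (1.33045 − 1) × 290 = 95.8 K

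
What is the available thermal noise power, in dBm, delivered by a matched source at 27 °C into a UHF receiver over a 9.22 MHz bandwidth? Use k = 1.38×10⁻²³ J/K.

−104.2 dBm

T = 27 °C + 273.15 = 300.15 K
P_n = kTB = 1.38×10⁻²³ × 300.15 × 9.22×10⁶ = 3.82×10⁻¹⁴ W
In dBm: 10 log₁₀(3.82×10⁻¹⁴ / 10⁻³) = −104.2 dBm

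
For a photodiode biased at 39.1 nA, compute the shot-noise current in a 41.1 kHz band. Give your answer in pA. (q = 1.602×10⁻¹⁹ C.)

I_n = √(2qI·B)
2qI·B = 2 × 1.602×10⁻¹⁹ × 3.91×10⁻⁸ × 4.11×10⁴ = 5.15×10⁻²² A²
I_n = √(5.15×10⁻²²) = 2.27×10⁻¹¹ A = 22.7 pA

22.7 pA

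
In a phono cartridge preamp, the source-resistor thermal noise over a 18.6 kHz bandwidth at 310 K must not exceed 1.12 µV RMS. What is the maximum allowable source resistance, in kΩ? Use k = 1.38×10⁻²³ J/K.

3.94 kΩ

Johnson–Nyquist: V_n = √(4kTRB) ⇒ R = V_n² / (4kTB)
4kTB = 4 × 1.38×10⁻²³ × 310 × 1.86×10⁴ = 3.18×10⁻¹⁶
R = (1.12×10⁻⁶)² / 3.18×10⁻¹⁶ = 3.94×10³ Ω = 3.94 kΩ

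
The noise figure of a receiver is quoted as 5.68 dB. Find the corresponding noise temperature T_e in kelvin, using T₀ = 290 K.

F = 10^(5.68/10) = 3.69828
T_e = (F − 1)·T₀ = (3.69828 − 1) × 290 = 783 K

783 K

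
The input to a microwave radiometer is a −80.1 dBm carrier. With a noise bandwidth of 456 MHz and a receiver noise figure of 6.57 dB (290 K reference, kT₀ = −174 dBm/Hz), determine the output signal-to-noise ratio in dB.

0.7 dB

Noise floor: N = −174 + 10 log₁₀(B) + NF
10 log₁₀(4.56×10⁸) = 86.59 dB
N = −174 + 86.59 + 6.57 = −80.84 dBm
SNR = P_sig − N = −80.1 − (−80.84) = 0.74 dB → 0.7 dB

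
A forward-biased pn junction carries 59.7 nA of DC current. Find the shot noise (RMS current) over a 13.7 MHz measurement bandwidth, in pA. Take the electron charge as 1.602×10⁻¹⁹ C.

I_n = √(2qI·B)
2qI·B = 2 × 1.602×10⁻¹⁹ × 5.97×10⁻⁸ × 1.37×10⁷ = 2.62×10⁻¹⁹ A²
I_n = √(2.62×10⁻¹⁹) = 5.12×10⁻¹⁰ A = 512 pA

512 pA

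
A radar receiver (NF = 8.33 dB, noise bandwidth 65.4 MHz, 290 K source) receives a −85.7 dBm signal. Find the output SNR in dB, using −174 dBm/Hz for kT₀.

1.8 dB

Noise floor: N = −174 + 10 log₁₀(B) + NF
10 log₁₀(6.54×10⁷) = 78.16 dB
N = −174 + 78.16 + 8.33 = −87.51 dBm
SNR = P_sig − N = −85.7 − (−87.51) = 1.81 dB → 1.8 dB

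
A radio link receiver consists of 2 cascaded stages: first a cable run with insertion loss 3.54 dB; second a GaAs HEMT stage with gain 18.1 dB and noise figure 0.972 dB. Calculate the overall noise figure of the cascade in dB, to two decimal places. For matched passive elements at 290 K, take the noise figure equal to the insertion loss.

4.51 dB

Convert to linear (a loss of L dB is a gain of −L dB): F_i = 10^(NF_i/10), G_i = 10^(G_i,dB/10)
  Stage 1: F_1 = 10^(3.54/10) = 2.259, G_1 = 10^(−3.54/10) = 0.4426
  Stage 2: F_2 = 10^(0.972/10) = 1.251, G_2 = 10^(18.1/10) = 64.57
Friis cascade:
  F = 2.259 + (1.251 − 1)/0.4426 = 2.826
NF = 10 log₁₀(2.826) = 4.51 dB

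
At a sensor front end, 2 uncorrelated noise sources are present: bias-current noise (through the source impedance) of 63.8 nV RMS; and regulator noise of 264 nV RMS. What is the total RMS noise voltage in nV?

272 nV

Uncorrelated sources add in power (mean-square): V_tot = √(ΣV_i²)
V_tot = √[(6.38×10⁻⁸)² + (2.64×10⁻⁷)²] = 2.72×10⁻⁷ V = 272 nV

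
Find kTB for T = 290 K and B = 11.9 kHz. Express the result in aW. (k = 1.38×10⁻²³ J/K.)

P_n = kTB = 1.38×10⁻²³ × 290 × 1.19×10⁴ = 4.76×10⁻¹⁷ W = 47.6 aW

47.6 aW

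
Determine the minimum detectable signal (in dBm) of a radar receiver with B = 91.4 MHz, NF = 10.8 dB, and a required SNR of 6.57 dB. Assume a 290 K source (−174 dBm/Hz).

Sensitivity = −174 + 10 log₁₀(B) + NF + SNR_min
= −174 + 79.61 + 10.8 + 6.57
= −77.02 dBm → −77.0 dBm

−77.0 dBm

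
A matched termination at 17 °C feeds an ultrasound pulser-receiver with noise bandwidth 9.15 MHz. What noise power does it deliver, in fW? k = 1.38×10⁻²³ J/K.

36.6 fW

T = 17 °C + 273.15 = 290.15 K
P_n = kTB = 1.38×10⁻²³ × 290.15 × 9.15×10⁶ = 3.66×10⁻¹⁴ W = 36.6 fW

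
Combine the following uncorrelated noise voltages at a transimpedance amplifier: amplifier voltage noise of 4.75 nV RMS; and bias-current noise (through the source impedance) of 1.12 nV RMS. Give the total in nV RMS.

Uncorrelated sources add in power (mean-square): V_tot = √(ΣV_i²)
V_tot = √[(4.75×10⁻⁹)² + (1.12×10⁻⁹)²] = 4.88×10⁻⁹ V = 4.88 nV

4.88 nV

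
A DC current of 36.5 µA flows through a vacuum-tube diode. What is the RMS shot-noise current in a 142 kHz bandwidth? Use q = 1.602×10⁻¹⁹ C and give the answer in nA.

1.29 nA

I_n = √(2qI·B)
2qI·B = 2 × 1.602×10⁻¹⁹ × 3.65×10⁻⁵ × 1.42×10⁵ = 1.66×10⁻¹⁸ A²
I_n = √(1.66×10⁻¹⁸) = 1.29×10⁻⁹ A = 1.29 nA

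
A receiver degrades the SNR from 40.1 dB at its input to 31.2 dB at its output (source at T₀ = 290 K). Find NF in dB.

8.9 dB

NF (dB) = SNR_in(dB) − SNR_out(dB) when the source is at T₀
NF = 40.1 − 31.2 = 8.9 dB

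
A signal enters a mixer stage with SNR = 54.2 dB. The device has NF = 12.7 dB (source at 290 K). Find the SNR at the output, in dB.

41.5 dB

By definition F = SNR_in/SNR_out, so in dB: SNR_out = SNR_in − NF
SNR_out = 54.2 − 12.7 = 41.5 dB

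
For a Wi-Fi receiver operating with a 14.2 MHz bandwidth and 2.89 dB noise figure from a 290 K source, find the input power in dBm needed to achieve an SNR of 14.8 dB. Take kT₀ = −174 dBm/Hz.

Sensitivity = −174 + 10 log₁₀(B) + NF + SNR_min
= −174 + 71.52 + 2.89 + 14.8
= −84.79 dBm → −84.8 dBm

−84.8 dBm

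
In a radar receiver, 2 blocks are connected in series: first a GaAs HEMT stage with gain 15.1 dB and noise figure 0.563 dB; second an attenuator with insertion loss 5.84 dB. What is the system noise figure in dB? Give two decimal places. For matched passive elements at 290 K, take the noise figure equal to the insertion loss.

0.89 dB

Convert to linear (a loss of L dB is a gain of −L dB): F_i = 10^(NF_i/10), G_i = 10^(G_i,dB/10)
  Stage 1: F_1 = 10^(0.563/10) = 1.138, G_1 = 10^(15.1/10) = 32.36
  Stage 2: F_2 = 10^(5.84/10) = 3.837, G_2 = 10^(−5.84/10) = 0.2606
Friis cascade:
  F = 1.138 + (3.837 − 1)/32.36 = 1.226
NF = 10 log₁₀(1.226) = 0.89 dB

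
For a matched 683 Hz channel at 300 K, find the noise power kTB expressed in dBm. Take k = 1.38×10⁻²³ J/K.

P_n = kTB = 1.38×10⁻²³ × 300 × 6.83×10² = 2.83×10⁻¹⁸ W
In dBm: 10 log₁₀(2.83×10⁻¹⁸ / 10⁻³) = −145.5 dBm

−145.5 dBm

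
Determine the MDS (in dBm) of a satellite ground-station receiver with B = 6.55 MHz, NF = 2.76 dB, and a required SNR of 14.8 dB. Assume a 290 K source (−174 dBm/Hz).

Sensitivity = −174 + 10 log₁₀(B) + NF + SNR_min
= −174 + 68.16 + 2.76 + 14.8
= −88.28 dBm → −88.3 dBm

−88.3 dBm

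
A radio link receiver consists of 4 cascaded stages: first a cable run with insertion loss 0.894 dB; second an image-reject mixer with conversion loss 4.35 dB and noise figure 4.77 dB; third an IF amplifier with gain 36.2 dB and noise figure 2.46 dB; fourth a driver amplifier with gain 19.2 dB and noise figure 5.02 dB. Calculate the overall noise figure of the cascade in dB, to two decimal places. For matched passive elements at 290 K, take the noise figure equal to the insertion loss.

Convert to linear (a loss of L dB is a gain of −L dB): F_i = 10^(NF_i/10), G_i = 10^(G_i,dB/10)
  Stage 1: F_1 = 10^(0.894/10) = 1.229, G_1 = 10^(−0.894/10) = 0.8140
  Stage 2: F_2 = 10^(4.77/10) = 2.999, G_2 = 10^(−4.35/10) = 0.3673
  Stage 3: F_3 = 10^(2.46/10) = 1.762, G_3 = 10^(36.2/10) = 4169
  Stage 4: F_4 = 10^(5.02/10) = 3.177, G_4 = 10^(19.2/10) = 83.18
Friis cascade:
  F = 1.229 + (2.999 − 1)/0.8140 + (1.762 − 1)/0.2990 + (3.177 − 1)/1246 = 6.235
NF = 10 log₁₀(6.235) = 7.95 dB

7.95 dB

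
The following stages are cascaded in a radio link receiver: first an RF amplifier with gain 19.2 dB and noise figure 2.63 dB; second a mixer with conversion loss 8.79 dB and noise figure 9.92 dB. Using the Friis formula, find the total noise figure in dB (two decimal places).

2.87 dB

Convert to linear (a loss of L dB is a gain of −L dB): F_i = 10^(NF_i/10), G_i = 10^(G_i,dB/10)
  Stage 1: F_1 = 10^(2.63/10) = 1.832, G_1 = 10^(19.2/10) = 83.18
  Stage 2: F_2 = 10^(9.92/10) = 9.817, G_2 = 10^(−8.79/10) = 0.1321
Friis cascade:
  F = 1.832 + (9.817 − 1)/83.18 = 1.938
NF = 10 log₁₀(1.938) = 2.87 dB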